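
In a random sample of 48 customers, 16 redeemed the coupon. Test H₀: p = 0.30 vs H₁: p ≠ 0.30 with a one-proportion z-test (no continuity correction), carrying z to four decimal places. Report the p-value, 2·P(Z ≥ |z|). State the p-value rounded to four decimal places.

p̂ = 16/48 = 0.33333.
Null standard error: √(0.30·0.70/48) = √0.004375000 = 0.066144.
z = (p̂ − p₀)/SE = (16/48 − 0.30)/0.066144 ≈ 0.5040.
p-value = 2·P(Z ≥ |z|) with z = 0.5040 → 0.6143.

p-value = 0.6143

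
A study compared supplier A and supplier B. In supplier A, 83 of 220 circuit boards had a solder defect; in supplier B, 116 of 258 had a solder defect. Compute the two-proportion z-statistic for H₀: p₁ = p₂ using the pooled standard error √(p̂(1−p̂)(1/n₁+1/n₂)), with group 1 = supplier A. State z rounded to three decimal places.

p̂₁ = 83/220 = 0.37727, p̂₂ = 116/258 = 0.44961.
Pooling: p̂ = 199/478 = 0.41632.
Pooled SE = √[0.2429973·0.00842142] ≈ 0.045237.
z = (p̂₁ − p̂₂)/SE = (0.37727 − 0.44961)/0.045237 = -0.07234/0.045237 = -1.599.

z = -1.599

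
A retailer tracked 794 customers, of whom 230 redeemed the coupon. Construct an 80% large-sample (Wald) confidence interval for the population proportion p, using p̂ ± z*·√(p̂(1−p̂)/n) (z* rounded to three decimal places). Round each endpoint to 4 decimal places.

With x = 230 successes in n = 794, p̂ = 0.28967.
SE = √(p̂(1−p̂)/n) = √(0.205762/794) = 0.016098.
The 80% critical value is z* = 1.282.
Margin of error: 1.282 × 0.016098 = 0.02064.
So the interval runs from 0.2690 to 0.3103.

(0.2690, 0.3103)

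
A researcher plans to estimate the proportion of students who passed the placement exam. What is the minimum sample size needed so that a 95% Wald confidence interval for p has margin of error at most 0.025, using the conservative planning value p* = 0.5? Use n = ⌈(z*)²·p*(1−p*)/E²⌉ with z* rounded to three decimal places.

n = 1537

The 95% critical value is z* = 1.960.
p*(1−p*) = 0.50·0.50 = 0.2500.
(z*)²·p*(1−p*)/E² = 3.841600·0.2500/0.000625 = 1536.640.
⌈1536.640⌉ = 1537.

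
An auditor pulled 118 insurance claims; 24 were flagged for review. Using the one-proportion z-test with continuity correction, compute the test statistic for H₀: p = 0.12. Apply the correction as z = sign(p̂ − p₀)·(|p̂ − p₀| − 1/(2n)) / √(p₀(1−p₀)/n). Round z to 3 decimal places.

With x = 24 successes in n = 118, p̂ = 0.20339. p̂ − p₀ = 0.083390.
Continuity correction 1/(2n) = 1/236 = 0.004237.
Corrected numerator: |0.083390| − 0.004237 = 0.079153.
Null standard error: √(0.12·0.88/118) = √0.000894915 = 0.029915.
z = (+)0.079153/0.029915 = 2.646.

z = 2.646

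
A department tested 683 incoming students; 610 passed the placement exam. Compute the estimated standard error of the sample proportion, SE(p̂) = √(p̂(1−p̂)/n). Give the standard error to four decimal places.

p̂ = 610/683 = 0.89312.
p̂(1−p̂) = 0.095457.
SE = √(0.095457/683) = √0.000139761 = 0.0118.

SE = 0.0118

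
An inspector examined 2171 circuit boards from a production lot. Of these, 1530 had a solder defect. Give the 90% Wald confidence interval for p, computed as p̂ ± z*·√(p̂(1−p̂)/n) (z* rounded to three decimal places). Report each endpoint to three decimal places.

(0.689, 0.721)

With x = 1530 successes in n = 2171, p̂ = 0.70474.
SE = √(p̂(1−p̂)/n) = √(0.208080/2171) = 0.009790.
For 90% confidence, z* = 1.645.
Margin = 1.645·0.009790 = 0.01610.
CI: 0.70474 ± 0.01610 = (0.689, 0.721).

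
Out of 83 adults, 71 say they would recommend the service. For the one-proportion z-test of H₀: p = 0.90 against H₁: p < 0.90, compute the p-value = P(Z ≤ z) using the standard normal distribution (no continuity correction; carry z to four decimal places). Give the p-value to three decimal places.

p-value = 0.088

Sample proportion p̂ = 71/83 = 0.85542.
Under H₀, SE = √(p₀(1−p₀)/n) = √(0.90·0.10/83) = √0.001084337 = 0.032929.
Test statistic (full precision, shown to 4 dp): z = (71/83 − 0.90)/SE₀ ≈ -1.3538.
p-value = P(Z ≤ z) with z = -1.3538 → 0.088.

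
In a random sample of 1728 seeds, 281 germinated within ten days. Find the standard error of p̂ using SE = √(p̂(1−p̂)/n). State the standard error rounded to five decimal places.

With x = 281 successes in n = 1728, p̂ = 0.16262.
p̂(1−p̂) = 0.136175.
SE = √(0.136175/1728) = 0.00888.

SE = 0.00888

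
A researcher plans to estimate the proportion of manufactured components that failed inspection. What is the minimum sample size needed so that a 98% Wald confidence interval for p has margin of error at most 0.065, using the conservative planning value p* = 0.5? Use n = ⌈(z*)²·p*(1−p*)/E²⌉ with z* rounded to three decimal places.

n = 321

z* = 2.326 at the 98% level.
p*(1−p*) = 0.50·0.50 = 0.2500.
(z*)²·p*(1−p*)/E² = 5.410276·0.2500/0.004225 = 320.135.
Rounding up, n = 321.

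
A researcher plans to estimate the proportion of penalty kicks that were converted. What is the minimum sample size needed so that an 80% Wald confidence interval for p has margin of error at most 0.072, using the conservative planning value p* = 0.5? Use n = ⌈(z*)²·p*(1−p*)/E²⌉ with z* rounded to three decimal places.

n = 80

The 80% critical value is z* = 1.282.
p*(1−p*) = 0.2500.
Required n before rounding: 1.643524 × 0.2500 / 0.072² = 79.259.
Rounding up, n = 80.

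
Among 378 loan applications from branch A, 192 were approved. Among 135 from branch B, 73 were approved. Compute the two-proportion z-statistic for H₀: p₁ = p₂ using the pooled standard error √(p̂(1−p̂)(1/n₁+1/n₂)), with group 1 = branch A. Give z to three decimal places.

p̂₁ = 192/378 = 0.50794, p̂₂ = 73/135 = 0.54074.
Pooled p̂ = (192+73)/(378+135) = 265/513 = 0.51657.
SE = √[p̂(1−p̂)(1/n₁+1/n₂)] = √[0.51657·0.48343·(1/378+1/135)] ≈ 0.050105.
z = (p̂₁ − p̂₂)/SE = (0.50794 − 0.54074)/0.050105 = -0.03280/0.050105 = -0.655.

z = -0.655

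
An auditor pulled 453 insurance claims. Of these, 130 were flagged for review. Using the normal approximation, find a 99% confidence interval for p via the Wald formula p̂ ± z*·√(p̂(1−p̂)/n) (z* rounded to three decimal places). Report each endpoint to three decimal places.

(0.232, 0.342)

With x = 130 successes in n = 453, p̂ = 0.28698.
SE = √(p̂(1−p̂)/n) = √(0.204621/453) = 0.021253.
For 99% confidence, z* = 2.576.
Margin of error: 2.576 × 0.021253 = 0.05475.
Interval: 0.28698 ± 0.05475 → (0.232, 0.342).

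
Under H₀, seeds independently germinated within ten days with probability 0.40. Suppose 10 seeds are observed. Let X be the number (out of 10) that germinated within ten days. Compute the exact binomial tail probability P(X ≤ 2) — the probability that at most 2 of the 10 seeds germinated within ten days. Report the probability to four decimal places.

X ~ Binomial(n=10, p=0.40).
P(X ≤ 2) = C(10,0)·0.40^0·0.60^10 + C(10,1)·0.40^1·0.60^9 + C(10,2)·0.40^2·0.60^8.
= 0.006047 + 0.040311 + 0.120932 = 0.1673.

P = 0.1673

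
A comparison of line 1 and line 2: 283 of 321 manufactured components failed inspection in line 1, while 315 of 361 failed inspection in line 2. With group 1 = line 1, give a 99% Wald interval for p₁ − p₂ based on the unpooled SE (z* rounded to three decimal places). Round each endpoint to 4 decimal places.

p̂₁ = 0.88162, p̂₂ = 0.87258, so the observed difference is 0.00904.
Unpooled SE = √(p̂₁(1−p̂₁)/n₁ + p̂₂(1−p̂₂)/n₂) = √(0.000325128 + 0.000307997) = 0.025162.
The 99% critical value is z* = 2.576. Margin = 2.576·0.025162 = 0.06482.
So the interval runs from -0.0558 to 0.0739.

(-0.0558, 0.0739)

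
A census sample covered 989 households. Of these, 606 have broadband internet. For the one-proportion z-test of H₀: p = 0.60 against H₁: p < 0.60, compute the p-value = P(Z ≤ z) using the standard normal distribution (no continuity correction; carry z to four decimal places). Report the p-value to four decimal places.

p-value = 0.7933

The sample proportion is 606/989 = 0.61274.
Under H₀, SE = √(p₀(1−p₀)/n) = √(0.60·0.40/989) = √0.000242669 = 0.015578.
Test statistic (full precision, shown to 4 dp): z = (606/989 − 0.60)/SE₀ ≈ 0.8178.
p-value = P(Z ≤ z) with z = 0.8178 → 0.7933.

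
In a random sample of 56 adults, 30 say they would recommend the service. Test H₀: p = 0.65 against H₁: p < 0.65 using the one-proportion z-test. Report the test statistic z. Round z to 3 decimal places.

z = -1.793

The sample proportion is 30/56 = 0.53571.
Null standard error: √(0.65·0.35/56) = √0.004062500 = 0.063738.
z = (p̂ − p₀)/SE = (0.53571 − 0.65)/0.063738 = -1.793.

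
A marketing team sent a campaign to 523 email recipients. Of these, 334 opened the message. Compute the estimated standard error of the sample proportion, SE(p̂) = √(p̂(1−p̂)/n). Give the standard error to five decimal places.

The sample proportion is 334/523 = 0.63862.
p̂(1−p̂) = 0.230784.
SE = √(0.230784/523) = √0.000441270 = 0.02101.

SE = 0.02101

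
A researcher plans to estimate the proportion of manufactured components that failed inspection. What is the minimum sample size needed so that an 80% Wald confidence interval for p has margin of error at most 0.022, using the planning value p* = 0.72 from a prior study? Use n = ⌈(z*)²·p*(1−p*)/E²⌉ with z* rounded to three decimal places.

z* = 1.282 at the 80% level.
p*(1−p*) = 0.72·0.28 = 0.2016.
(z*)²·p*(1−p*)/E² = 1.643524·0.2016/0.000484 = 684.575.
Rounding up, n = 685.

n = 685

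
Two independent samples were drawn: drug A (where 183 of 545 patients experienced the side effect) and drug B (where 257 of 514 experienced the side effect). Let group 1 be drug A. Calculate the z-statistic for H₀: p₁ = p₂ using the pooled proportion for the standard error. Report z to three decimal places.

z = -5.420

p̂₁ = 183/545 = 0.33578, p̂₂ = 257/514 = 0.50000.
Pooling: p̂ = 440/1059 = 0.41549.
SE = √[p̂(1−p̂)(1/n₁+1/n₂)] = √[0.41549·0.58451·(1/545+1/514)] ≈ 0.030300.
z = (p̂₁ − p̂₂)/SE = (0.33578 − 0.50000)/0.030300 = -0.16422/0.030300 = -5.420.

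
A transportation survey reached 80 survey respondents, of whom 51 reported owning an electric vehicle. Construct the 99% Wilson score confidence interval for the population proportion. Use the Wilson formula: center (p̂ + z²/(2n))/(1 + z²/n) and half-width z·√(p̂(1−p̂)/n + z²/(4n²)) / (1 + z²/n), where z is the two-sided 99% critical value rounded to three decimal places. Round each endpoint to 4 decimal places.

p̂ = 51/80 = 0.63750; z = 2.576, so z² = 6.635776.
1 + z²/n = 1.082947.
Center = (0.63750 + 0.041474)/1.082947 = 0.62697.
Radicand: p̂(1−p̂)/n + z²/(4n²) = 0.002888672 + 0.000259210 = 0.003147882.
Half-width = 2.576·√0.003147882/1.082947 = 0.13346.
So the interval runs from 0.4935 to 0.7604.

(0.4935, 0.7604)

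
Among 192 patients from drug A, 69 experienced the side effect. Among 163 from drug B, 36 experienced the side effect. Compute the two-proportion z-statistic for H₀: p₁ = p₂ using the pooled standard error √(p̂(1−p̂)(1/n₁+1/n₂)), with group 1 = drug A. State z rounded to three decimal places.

z = 2.850

Sample proportions: p̂₁ = 69/192 = 0.35938 and p̂₂ = 36/163 = 0.22086.
Pooled p̂ = (69+36)/(192+163) = 105/355 = 0.29577.
Pooled SE = √[0.2082920·0.01134330] ≈ 0.048608.
z = 0.13852/0.048608 = 2.850.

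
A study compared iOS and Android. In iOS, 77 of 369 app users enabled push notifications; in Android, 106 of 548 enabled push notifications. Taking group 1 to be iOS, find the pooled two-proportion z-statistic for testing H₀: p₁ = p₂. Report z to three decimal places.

z = 0.566

Sample proportions: p̂₁ = 77/369 = 0.20867 and p̂₂ = 106/548 = 0.19343.
Pooling: p̂ = 183/917 = 0.19956.
Pooled SE = √[0.1597381·0.00453484] ≈ 0.026914.
z = (p̂₁ − p̂₂)/SE = (0.20867 − 0.19343)/0.026914 = 0.01524/0.026914 = 0.566.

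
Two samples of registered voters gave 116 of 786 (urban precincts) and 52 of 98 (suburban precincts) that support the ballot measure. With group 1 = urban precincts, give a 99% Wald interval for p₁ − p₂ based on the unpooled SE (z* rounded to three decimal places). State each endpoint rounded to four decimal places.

p̂₁ = 116/786 = 0.14758, p̂₂ = 52/98 = 0.53061; p̂₁ − p̂₂ = -0.38303.
Unpooled SE = √(p̂₁(1−p̂₁)/n₁ + p̂₂(1−p̂₂)/n₂) = √(0.000160053 + 0.002541458) = 0.051976.
The 99% critical value is z* = 2.576. Margin = 2.576·0.051976 = 0.13389.
Interval: -0.38303 ± 0.13389 → (-0.5169, -0.2491).

(-0.5169, -0.2491)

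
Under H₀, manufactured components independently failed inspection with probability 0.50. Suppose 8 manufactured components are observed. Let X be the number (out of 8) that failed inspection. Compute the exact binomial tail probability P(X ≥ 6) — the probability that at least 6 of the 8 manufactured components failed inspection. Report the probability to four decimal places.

P = 0.1445

X ~ Binomial(n=8, p=0.50).
P(X ≥ 6) = C(8,6)·0.50^6·0.50^2 + C(8,7)·0.50^7·0.50^1 + C(8,8)·0.50^8·0.50^0.
= 0.109375 + 0.031250 + 0.003906 = 0.1445.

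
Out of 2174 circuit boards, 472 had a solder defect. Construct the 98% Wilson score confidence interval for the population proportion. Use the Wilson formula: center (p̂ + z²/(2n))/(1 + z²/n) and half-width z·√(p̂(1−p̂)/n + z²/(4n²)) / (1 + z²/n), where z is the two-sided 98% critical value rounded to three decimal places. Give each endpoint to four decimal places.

p̂ = 472/2174 = 0.21711; z = 2.326, so z² = 5.410276.
Denominator 1 + z²/n = 1 + 5.410276/2174 = 1.002489.
Adjusted center: (0.21711 + z²/(2n))/1.002489 = 0.21781.
Radicand: p̂(1−p̂)/n + z²/(4n²) = 0.000078185 + 0.000000286 = 0.000078471.
Half-width = 2.326·√0.000078471/1.002489 = 0.02055.
Interval: 0.21781 ± 0.02055 → (0.1973, 0.2384).

(0.1973, 0.2384)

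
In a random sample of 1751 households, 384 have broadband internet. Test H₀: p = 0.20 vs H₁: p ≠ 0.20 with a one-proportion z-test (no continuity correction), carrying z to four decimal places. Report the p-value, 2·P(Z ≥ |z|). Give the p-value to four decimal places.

With x = 384 successes in n = 1751, p̂ = 0.21930.
SE₀ = √(0.20·0.80/1751) = 0.009559.
Test statistic (full precision, shown to 4 dp): z = (384/1751 − 0.20)/SE₀ ≈ 2.0194.
From the standard normal, 2·P(Z ≥ |z|) = 0.0434.

p-value = 0.0434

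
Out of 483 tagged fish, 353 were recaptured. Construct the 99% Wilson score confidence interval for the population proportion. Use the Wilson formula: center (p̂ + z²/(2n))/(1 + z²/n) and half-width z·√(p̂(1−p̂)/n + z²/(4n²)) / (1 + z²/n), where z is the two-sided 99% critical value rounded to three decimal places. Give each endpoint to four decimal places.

(0.6760, 0.7794)

Here p̂ = 353/483 = 0.73085 and z = 2.576 (z² = 6.635776).
1 + z²/n = 1.013739.
Center = (0.73085 + 0.006869)/1.013739 = 0.72772.
Radicand: p̂(1−p̂)/n + z²/(4n²) = 0.000407265 + 0.000007111 = 0.000414376.
Half-width = z·√(radicand)/denom = 2.576·0.020356/1.013739 = 0.05173.
Interval: 0.72772 ± 0.05173 → (0.6760, 0.7794).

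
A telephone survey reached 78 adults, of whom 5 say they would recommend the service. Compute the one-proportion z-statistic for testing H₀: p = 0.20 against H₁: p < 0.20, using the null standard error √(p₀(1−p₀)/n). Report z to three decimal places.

z = -3.001

Sample proportion p̂ = 5/78 = 0.06410.
Under H₀, SE = √(p₀(1−p₀)/n) = √(0.20·0.80/78) = √0.002051282 = 0.045291.
z = (p̂ − p₀)/SE = (0.06410 − 0.20)/0.045291 = -3.001.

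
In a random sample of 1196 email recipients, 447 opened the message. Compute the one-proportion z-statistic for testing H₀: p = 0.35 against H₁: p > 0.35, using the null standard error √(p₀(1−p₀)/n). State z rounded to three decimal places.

z = 1.722

p̂ = 447/1196 = 0.37375.
Null standard error: √(0.35·0.65/1196) = √0.000190217 = 0.013792.
z = (p̂ − p₀)/SE = (0.37375 − 0.35)/0.013792 = 1.722.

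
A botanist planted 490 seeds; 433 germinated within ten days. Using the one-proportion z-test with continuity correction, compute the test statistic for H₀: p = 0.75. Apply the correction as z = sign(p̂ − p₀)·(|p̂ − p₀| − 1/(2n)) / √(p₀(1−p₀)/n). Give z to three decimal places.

With x = 433 successes in n = 490, p̂ = 0.88367. p̂ − p₀ = 0.133673.
1/(2n) = 0.001020.
Corrected numerator: |0.133673| − 0.001020 = 0.132653.
Null standard error: √(0.75·0.25/490) = √0.000382653 = 0.019562.
z = +0.132653/0.019562 = 6.781.

z = 6.781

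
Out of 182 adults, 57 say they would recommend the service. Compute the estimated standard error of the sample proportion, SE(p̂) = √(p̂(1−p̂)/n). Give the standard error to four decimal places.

The sample proportion is 57/182 = 0.31319.
p̂(1−p̂) = 0.31319·0.68681 = 0.215102.
Dividing by n and taking the root: √0.001181879 = 0.0344.

SE = 0.0344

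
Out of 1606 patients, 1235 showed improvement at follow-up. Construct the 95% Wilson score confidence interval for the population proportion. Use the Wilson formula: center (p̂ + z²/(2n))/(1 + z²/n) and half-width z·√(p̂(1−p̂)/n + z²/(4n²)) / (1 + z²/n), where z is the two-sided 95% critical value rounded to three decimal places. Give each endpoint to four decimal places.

Here p̂ = 1235/1606 = 0.76899 and z = 1.960 (z² = 3.841600).
1 + z²/n = 1.002392.
Adjusted center: (0.76899 + z²/(2n))/1.002392 = 0.76835.
Radicand: p̂(1−p̂)/n + z²/(4n²) = 0.000110613 + 0.000000372 = 0.000110985.
Half-width = 1.960·√0.000110985/1.002392 = 0.02060.
CI: 0.76835 ± 0.02060 = (0.7478, 0.7889).

(0.7478, 0.7889)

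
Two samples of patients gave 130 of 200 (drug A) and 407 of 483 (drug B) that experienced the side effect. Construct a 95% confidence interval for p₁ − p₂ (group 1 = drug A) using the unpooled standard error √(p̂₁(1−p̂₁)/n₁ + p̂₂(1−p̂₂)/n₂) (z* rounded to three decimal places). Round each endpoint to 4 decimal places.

(-0.2663, -0.1190)

p̂₁ = 130/200 = 0.65000, p̂₂ = 407/483 = 0.84265; p̂₁ − p̂₂ = -0.19265.
Unpooled SE = √(p̂₁(1−p̂₁)/n₁ + p̂₂(1−p̂₂)/n₂) = √(0.001137500 + 0.000274515) = 0.037577.
z* = 1.960 at the 95% level. Margin of error = 0.07365.
Interval: -0.19265 ± 0.07365 → (-0.2663, -0.1190).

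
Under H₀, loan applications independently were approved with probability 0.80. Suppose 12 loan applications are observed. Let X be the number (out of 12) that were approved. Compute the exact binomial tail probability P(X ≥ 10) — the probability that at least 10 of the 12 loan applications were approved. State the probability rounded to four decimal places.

X ~ Binomial(n=12, p=0.80).
P(X ≥ 10) = C(12,10)·0.80^10·0.20^2 + C(12,11)·0.80^11·0.20^1 + C(12,12)·0.80^12·0.20^0.
= 0.283468 + 0.206158 + 0.068719 = 0.5583.

P = 0.5583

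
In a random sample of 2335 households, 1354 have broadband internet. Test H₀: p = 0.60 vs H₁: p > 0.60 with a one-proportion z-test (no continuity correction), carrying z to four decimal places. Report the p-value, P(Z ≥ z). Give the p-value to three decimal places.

The sample proportion is 1354/2335 = 0.57987.
SE₀ = √(0.60·0.40/2335) = 0.010138.
z = (p̂ − p₀)/SE = (1354/2335 − 0.60)/0.010138 ≈ -1.9854.
From the standard normal, P(Z ≥ z) = 0.976.

p-value = 0.976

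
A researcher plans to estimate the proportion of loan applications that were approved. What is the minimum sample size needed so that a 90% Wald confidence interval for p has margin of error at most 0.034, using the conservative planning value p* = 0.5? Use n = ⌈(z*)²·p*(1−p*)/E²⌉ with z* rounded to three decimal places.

n = 586

The 90% critical value is z* = 1.645.
p*(1−p*) = 0.2500.
(z*)²·p*(1−p*)/E² = 2.706025·0.2500/0.001156 = 585.213.
Rounding up, n = 586.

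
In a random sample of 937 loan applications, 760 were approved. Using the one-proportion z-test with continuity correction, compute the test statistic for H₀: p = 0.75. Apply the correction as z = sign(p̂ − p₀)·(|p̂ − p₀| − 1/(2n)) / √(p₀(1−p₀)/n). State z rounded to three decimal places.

The sample proportion is 760/937 = 0.81110. p̂ − p₀ = 0.061099.
1/(2n) = 0.000534.
Corrected numerator: |0.061099| − 0.000534 = 0.060565.
Null standard error: √(0.75·0.25/937) = √0.000200107 = 0.014146.
z = (+)0.060565/0.014146 = 4.281.

z = 4.281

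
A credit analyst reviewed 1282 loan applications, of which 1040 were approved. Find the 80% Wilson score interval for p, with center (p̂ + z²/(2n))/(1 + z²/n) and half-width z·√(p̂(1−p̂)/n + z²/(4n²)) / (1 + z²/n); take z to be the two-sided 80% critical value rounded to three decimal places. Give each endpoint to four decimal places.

(0.7968, 0.8248)

p̂ = 1040/1282 = 0.81123; z = 1.282, so z² = 1.643524.
Denominator 1 + z²/n = 1 + 1.643524/1282 = 1.001282.
Adjusted center: (0.81123 + z²/(2n))/1.001282 = 0.81083.
Radicand: p̂(1−p̂)/n + z²/(4n²) = 0.000119450 + 0.000000250 = 0.000119700.
Half-width = 1.282·√0.000119700/1.001282 = 0.01401.
So the interval runs from 0.7968 to 0.8248.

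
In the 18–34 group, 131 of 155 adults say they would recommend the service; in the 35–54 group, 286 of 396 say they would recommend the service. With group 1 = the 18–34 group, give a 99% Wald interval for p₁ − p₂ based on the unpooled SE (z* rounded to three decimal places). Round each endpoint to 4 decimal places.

(0.0283, 0.2176)

p̂₁ = 131/155 = 0.84516, p̂₂ = 286/396 = 0.72222; p̂₁ − p̂₂ = 0.12294.
Unpooled SE = √(p̂₁(1−p̂₁)/n₁ + p̂₂(1−p̂₂)/n₂) = √(0.000844282 + 0.000506609) = 0.036754.
For 99% confidence, z* = 2.576. Margin of error = 0.09468.
So the interval runs from 0.0283 to 0.2176.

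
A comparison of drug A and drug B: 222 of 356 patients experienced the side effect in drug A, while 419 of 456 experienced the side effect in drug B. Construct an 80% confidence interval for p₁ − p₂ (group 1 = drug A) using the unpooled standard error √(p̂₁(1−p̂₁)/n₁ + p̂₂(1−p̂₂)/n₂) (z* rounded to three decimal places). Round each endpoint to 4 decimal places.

p̂₁ = 222/356 = 0.62360, p̂₂ = 419/456 = 0.91886; p̂₁ − p̂₂ = -0.29526.
SE = √(0.000659338 + 0.000163501) = √0.000822839 = 0.028685.
The 80% critical value is z* = 1.282. Margin of error = 0.03677.
CI: -0.29526 ± 0.03677 = (-0.3320, -0.2585).

(-0.3320, -0.2585)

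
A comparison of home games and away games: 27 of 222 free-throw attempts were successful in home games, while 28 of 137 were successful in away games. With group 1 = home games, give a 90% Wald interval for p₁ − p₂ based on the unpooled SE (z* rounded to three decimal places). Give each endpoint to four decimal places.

(-0.1499, -0.0156)

p̂₁ = 27/222 = 0.12162, p̂₂ = 28/137 = 0.20438; p̂₁ − p̂₂ = -0.08276.
Unpooled SE = √(p̂₁(1−p̂₁)/n₁ + p̂₂(1−p̂₂)/n₂) = √(0.000481215 + 0.001186924) = 0.040843.
For 90% confidence, z* = 1.645. Margin = 1.645·0.040843 = 0.06719.
CI: -0.08276 ± 0.06719 = (-0.1499, -0.0156).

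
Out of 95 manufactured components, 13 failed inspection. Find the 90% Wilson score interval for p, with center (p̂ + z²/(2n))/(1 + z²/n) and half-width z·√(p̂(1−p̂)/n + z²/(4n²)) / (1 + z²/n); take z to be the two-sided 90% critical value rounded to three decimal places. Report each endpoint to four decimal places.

Here p̂ = 13/95 = 0.13684 and z = 1.645 (z² = 2.706025).
Denominator 1 + z²/n = 1 + 2.706025/95 = 1.028484.
Center = (0.13684 + 0.014242)/1.028484 = 0.14690.
Radicand: p̂(1−p̂)/n + z²/(4n²) = 0.001243330 + 0.000074959 = 0.001318289.
Half-width = z·√(radicand)/denom = 1.645·0.036308/1.028484 = 0.05807.
CI: 0.14690 ± 0.05807 = (0.0888, 0.2050).

(0.0888, 0.2050)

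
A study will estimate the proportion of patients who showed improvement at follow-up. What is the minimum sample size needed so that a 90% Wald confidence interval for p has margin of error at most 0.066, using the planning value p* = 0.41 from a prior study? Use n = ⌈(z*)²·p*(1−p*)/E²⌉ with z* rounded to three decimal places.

n = 151

The 90% critical value is z* = 1.645.
p*(1−p*) = 0.41·0.59 = 0.2419.
Required n before rounding: 2.706025 × 0.2419 / 0.066² = 150.273.
Rounding up, n = 151.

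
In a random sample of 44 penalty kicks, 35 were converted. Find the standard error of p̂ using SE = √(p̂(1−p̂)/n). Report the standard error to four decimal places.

Sample proportion p̂ = 35/44 = 0.79545.
p̂(1−p̂) = 0.162709.
SE = √(0.162709/44) = 0.0608.

SE = 0.0608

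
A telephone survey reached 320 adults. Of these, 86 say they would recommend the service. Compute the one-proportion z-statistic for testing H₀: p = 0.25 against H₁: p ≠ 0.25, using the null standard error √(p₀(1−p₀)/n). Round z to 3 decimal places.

p̂ = 86/320 = 0.26875.
Null standard error: √(0.25·0.75/320) = √0.000585937 = 0.024206.
z = (0.26875 − 0.25)/0.024206 = 0.01875/0.024206 = 0.775.

z = 0.775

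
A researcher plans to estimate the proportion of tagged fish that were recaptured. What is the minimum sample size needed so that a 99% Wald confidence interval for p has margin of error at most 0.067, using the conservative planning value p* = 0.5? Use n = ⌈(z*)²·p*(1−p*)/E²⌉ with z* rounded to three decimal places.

n = 370

The 99% critical value is z* = 2.576.
p*(1−p*) = 0.2500.
(z*)²·p*(1−p*)/E² = 6.635776·0.2500/0.004489 = 369.558.
Rounding up, n = 370.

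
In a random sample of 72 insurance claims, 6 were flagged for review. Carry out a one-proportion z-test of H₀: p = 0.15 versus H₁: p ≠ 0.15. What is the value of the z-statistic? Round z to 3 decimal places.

z = -1.584

The sample proportion is 6/72 = 0.08333.
Null standard error: √(0.15·0.85/72) = √0.001770833 = 0.042081.
Test statistic: z = -0.06667/0.042081 = -1.584.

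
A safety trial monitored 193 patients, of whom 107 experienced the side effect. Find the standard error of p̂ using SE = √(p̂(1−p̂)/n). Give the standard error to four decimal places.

With x = 107 successes in n = 193, p̂ = 0.55440.
p̂(1−p̂) = 0.55440·0.44560 = 0.247041.
SE = √(0.247041/193) = 0.0358.

SE = 0.0358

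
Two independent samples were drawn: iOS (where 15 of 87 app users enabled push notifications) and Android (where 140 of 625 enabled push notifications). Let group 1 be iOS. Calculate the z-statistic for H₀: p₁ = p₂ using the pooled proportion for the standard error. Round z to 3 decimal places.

p̂₁ = 15/87 = 0.17241, p̂₂ = 140/625 = 0.22400.
Pooled p̂ = (15+140)/(87+625) = 155/712 = 0.21770.
SE = √[p̂(1−p̂)(1/n₁+1/n₂)] = √[0.21770·0.78230·(1/87+1/625)] ≈ 0.047223.
z = -0.05159/0.047223 = -1.092.

z = -1.092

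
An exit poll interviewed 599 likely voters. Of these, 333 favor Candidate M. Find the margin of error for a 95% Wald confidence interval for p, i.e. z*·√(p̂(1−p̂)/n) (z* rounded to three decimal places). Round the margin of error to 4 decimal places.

ME = 0.0398

With x = 333 successes in n = 599, p̂ = 0.55593.
SE = √(p̂(1−p̂)/n) = √(0.246872/599) = 0.020301.
The 95% critical value is z* = 1.960.
So ME = 0.0398.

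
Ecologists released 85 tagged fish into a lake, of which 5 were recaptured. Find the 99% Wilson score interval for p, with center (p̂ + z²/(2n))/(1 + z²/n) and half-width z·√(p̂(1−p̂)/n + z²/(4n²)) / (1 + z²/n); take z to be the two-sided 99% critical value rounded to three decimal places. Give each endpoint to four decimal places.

(0.0199, 0.1617)

p̂ = 5/85 = 0.05882; z = 2.576, so z² = 6.635776.
1 + z²/n = 1.078068.
Adjusted center: (0.05882 + z²/(2n))/1.078068 = 0.09077.
Radicand: p̂(1−p̂)/n + z²/(4n²) = 0.000651333 + 0.000229612 = 0.000880945.
Half-width = 2.576·√0.000880945/1.078068 = 0.07092.
CI: 0.09077 ± 0.07092 = (0.0199, 0.1617).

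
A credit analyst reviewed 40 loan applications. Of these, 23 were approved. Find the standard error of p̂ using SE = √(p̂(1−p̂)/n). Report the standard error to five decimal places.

SE = 0.07816

p̂ = 23/40 = 0.57500.
p̂(1−p̂) = 0.57500·0.42500 = 0.244375.
Dividing by n and taking the root: √0.006109375 = 0.07816.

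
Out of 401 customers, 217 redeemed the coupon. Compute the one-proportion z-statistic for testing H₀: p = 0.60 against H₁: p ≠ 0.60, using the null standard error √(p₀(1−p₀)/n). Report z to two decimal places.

p̂ = 217/401 = 0.54115.
Under H₀, SE = √(p₀(1−p₀)/n) = √(0.60·0.40/401) = √0.000598504 = 0.024464.
z = (0.54115 − 0.60)/0.024464 = -0.05885/0.024464 = -2.41.

z = -2.41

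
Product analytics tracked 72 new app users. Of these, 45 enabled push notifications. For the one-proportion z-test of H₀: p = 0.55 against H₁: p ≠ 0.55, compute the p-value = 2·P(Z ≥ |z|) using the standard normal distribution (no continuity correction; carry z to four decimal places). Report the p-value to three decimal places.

p̂ = 45/72 = 0.62500.
Null standard error: √(0.55·0.45/72) = √0.003437500 = 0.058630.
z = (p̂ − p₀)/SE = (45/72 − 0.55)/0.058630 ≈ 1.2792.
From the standard normal, 2·P(Z ≥ |z|) = 0.201.

p-value = 0.201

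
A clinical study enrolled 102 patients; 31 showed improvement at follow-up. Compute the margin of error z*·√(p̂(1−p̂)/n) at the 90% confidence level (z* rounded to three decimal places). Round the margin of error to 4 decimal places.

ME = 0.0749

With x = 31 successes in n = 102, p̂ = 0.30392.
Standard error of p̂: √(0.211553/102) = √0.002074051 = 0.045542.
The 90% critical value is z* = 1.645.
So ME = 0.0749.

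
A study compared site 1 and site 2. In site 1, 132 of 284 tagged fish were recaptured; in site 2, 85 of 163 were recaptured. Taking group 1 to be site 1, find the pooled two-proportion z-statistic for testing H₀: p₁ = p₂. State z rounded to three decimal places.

p̂₁ = 132/284 = 0.46479, p̂₂ = 85/163 = 0.52147.
Pooling: p̂ = 217/447 = 0.48546.
SE = √[p̂(1−p̂)(1/n₁+1/n₂)] = √[0.48546·0.51454·(1/284+1/163)] ≈ 0.049112.
z = -0.05668/0.049112 = -1.154.

z = -1.154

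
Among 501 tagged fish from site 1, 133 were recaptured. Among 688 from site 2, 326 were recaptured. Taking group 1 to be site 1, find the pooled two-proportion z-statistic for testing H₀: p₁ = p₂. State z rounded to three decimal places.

z = -7.287

Sample proportions: p̂₁ = 133/501 = 0.26547 and p̂₂ = 326/688 = 0.47384.
Pooling: p̂ = 459/1189 = 0.38604.
SE = √[p̂(1−p̂)(1/n₁+1/n₂)] = √[0.38604·0.61396·(1/501+1/688)] ≈ 0.028593.
z = -0.20837/0.028593 = -7.287.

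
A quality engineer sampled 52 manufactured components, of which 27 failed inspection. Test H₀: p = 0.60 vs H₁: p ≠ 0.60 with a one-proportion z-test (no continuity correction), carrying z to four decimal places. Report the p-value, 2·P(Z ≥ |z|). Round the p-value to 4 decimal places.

p̂ = 27/52 = 0.51923.
Under H₀, SE = √(p₀(1−p₀)/n) = √(0.60·0.40/52) = √0.004615385 = 0.067937.
z = (p̂ − p₀)/SE = (27/52 − 0.60)/0.067937 ≈ -1.1889.
From the standard normal, 2·P(Z ≥ |z|) = 0.2345.

p-value = 0.2345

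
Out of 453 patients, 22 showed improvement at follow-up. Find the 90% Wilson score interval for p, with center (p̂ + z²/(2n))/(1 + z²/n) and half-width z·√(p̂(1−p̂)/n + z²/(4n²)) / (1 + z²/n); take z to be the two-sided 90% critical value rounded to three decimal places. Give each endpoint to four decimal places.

(0.0345, 0.0680)

p̂ = 22/453 = 0.04857; z = 1.645, so z² = 2.706025.
1 + z²/n = 1.005974.
Center = (0.04857 + 0.002987)/1.005974 = 0.05125.
Radicand: p̂(1−p̂)/n + z²/(4n²) = 0.000102001 + 0.000003297 = 0.000105298.
Half-width = 1.645·√0.000105298/1.005974 = 0.01678.
CI: 0.05125 ± 0.01678 = (0.0345, 0.0680).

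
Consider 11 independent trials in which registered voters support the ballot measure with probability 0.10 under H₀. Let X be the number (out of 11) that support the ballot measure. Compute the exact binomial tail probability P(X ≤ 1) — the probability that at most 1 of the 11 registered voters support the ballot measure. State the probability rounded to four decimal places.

P = 0.6974

X ~ Binomial(n=11, p=0.10).
P(X ≤ 1) = C(11,0)·0.10^0·0.90^11 + C(11,1)·0.10^1·0.90^10.
= 0.313811 + 0.383546 = 0.6974.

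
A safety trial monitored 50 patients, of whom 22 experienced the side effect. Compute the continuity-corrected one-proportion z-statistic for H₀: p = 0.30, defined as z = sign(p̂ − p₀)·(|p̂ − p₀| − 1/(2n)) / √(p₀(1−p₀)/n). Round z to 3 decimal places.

z = 2.006

Sample proportion p̂ = 22/50 = 0.44000. p̂ − p₀ = 0.140000.
Continuity correction 1/(2n) = 1/100 = 0.010000.
Corrected numerator: |0.140000| − 0.010000 = 0.130000.
Under H₀, SE = √(p₀(1−p₀)/n) = √(0.30·0.70/50) = √0.004200000 = 0.064807.
z = (+)0.130000/0.064807 = 2.006.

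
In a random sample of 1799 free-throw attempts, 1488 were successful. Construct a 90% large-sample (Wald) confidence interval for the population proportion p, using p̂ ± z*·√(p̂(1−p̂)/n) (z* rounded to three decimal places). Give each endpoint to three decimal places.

(0.812, 0.842)

With x = 1488 successes in n = 1799, p̂ = 0.82713.
SE(p̂) = √(0.82713·0.17287/1799) = 0.008915.
For 90% confidence, z* = 1.645.
Margin = 1.645·0.008915 = 0.01467.
So the interval runs from 0.812 to 0.842.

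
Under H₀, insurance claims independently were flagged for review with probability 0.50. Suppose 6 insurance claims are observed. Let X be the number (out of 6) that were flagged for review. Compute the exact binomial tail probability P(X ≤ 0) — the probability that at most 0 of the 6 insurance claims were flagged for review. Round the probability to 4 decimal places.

P = 0.0156

X is binomial with n = 6 and p = 0.50.
P(X ≤ 0) = C(6,0)·0.50^0·0.50^6.
= 0.015625 = 0.0156.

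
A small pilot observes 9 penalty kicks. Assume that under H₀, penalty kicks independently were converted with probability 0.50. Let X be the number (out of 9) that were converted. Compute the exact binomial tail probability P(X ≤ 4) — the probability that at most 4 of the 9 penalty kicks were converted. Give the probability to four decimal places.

X is binomial with n = 9 and p = 0.50.
P(X ≤ 4) = Σ_{j=0}^{4} C(9,j)·0.50^j·0.50^{9−j}.
= 0.001953 + 0.017578 + 0.070312 + 0.164062 + 0.246094 = 0.5000.

P = 0.5000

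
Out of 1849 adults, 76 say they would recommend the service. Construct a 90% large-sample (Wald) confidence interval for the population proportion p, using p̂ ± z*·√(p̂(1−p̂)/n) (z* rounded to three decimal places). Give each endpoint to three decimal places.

p̂ = 76/1849 = 0.04110.
SE(p̂) = √(0.04110·0.95890/1849) = 0.004617.
z* = 1.645 at the 90% level.
Margin = 1.645·0.004617 = 0.00759.
CI: 0.04110 ± 0.00759 = (0.034, 0.049).

(0.034, 0.049)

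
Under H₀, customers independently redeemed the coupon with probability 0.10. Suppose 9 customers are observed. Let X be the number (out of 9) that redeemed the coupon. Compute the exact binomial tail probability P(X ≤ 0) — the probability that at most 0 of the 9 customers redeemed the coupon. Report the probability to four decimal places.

X ~ Binomial(n=9, p=0.10).
P(X ≤ 0) = C(9,0)·0.10^0·0.90^9.
= 0.387420 = 0.3874.

P = 0.3874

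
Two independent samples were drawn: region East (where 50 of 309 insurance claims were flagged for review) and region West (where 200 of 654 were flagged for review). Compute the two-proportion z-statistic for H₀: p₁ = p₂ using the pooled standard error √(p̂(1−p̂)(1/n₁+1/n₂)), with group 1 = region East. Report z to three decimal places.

z = -4.758

Sample proportions: p̂₁ = 50/309 = 0.16181 and p̂₂ = 200/654 = 0.30581.
Pooling: p̂ = 250/963 = 0.25961.
SE = √[p̂(1−p̂)(1/n₁+1/n₂)] = √[0.25961·0.74039·(1/309+1/654)] ≈ 0.030265.
z = -0.14400/0.030265 = -4.758.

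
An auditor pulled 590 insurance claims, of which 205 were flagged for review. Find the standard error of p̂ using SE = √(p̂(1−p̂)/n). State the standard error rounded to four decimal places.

With x = 205 successes in n = 590, p̂ = 0.34746.
p̂(1−p̂) = 0.34746·0.65254 = 0.226732.
SE = √(0.226732/590) = √0.000384292 = 0.0196.

SE = 0.0196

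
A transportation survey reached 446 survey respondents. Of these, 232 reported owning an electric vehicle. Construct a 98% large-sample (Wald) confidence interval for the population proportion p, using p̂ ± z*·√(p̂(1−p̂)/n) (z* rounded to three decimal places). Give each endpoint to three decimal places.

(0.465, 0.575)

p̂ = 232/446 = 0.52018.
Standard error of p̂: √(0.249593/446) = √0.000559625 = 0.023656.
The 98% critical value is z* = 2.326.
Margin = 2.326·0.023656 = 0.05502.
CI: 0.52018 ± 0.05502 = (0.465, 0.575).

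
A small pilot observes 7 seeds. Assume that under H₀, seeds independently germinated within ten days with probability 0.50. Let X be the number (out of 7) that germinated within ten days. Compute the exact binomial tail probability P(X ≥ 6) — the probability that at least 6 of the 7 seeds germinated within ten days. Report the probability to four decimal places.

P = 0.0625

X ~ Binomial(n=7, p=0.50).
P(X ≥ 6) = C(7,6)·0.50^6·0.50^1 + C(7,7)·0.50^7·0.50^0.
= 0.054688 + 0.007812 = 0.0625.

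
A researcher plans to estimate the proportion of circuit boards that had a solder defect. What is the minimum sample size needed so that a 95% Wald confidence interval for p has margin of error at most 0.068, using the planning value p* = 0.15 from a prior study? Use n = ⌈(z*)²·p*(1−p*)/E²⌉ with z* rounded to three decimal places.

n = 106

z* = 1.960 at the 95% level.
p*(1−p*) = 0.1275.
(z*)²·p*(1−p*)/E² = 3.841600·0.1275/0.004624 = 105.926.
⌈105.926⌉ = 106.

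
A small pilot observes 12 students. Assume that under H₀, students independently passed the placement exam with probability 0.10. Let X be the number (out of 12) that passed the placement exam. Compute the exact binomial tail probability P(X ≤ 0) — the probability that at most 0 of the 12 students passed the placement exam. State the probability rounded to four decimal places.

X is binomial with n = 12 and p = 0.10.
P(X ≤ 0) = C(12,0)·0.10^0·0.90^12.
= 0.282430 = 0.2824.

P = 0.2824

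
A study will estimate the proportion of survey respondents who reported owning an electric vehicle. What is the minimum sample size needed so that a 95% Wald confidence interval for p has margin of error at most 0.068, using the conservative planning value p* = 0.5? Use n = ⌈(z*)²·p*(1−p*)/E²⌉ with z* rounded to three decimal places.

For 95% confidence, z* = 1.960.
p*(1−p*) = 0.2500.
(z*)²·p*(1−p*)/E² = 3.841600·0.2500/0.004624 = 207.699.
Rounding up, n = 208.

n = 208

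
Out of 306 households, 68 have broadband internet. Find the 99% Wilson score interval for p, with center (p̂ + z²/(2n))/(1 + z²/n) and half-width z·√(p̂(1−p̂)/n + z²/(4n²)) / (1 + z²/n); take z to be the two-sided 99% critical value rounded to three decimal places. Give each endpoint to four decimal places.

Here p̂ = 68/306 = 0.22222 and z = 2.576 (z² = 6.635776).
Denominator 1 + z²/n = 1 + 6.635776/306 = 1.021686.
Adjusted center: (0.22222 + z²/(2n))/1.021686 = 0.22812.
Radicand: p̂(1−p̂)/n + z²/(4n²) = 0.000564835 + 0.000017717 = 0.000582552.
Half-width = z·√(radicand)/denom = 2.576·0.024136/1.021686 = 0.06085.
Interval: 0.22812 ± 0.06085 → (0.1673, 0.2890).

(0.1673, 0.2890)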